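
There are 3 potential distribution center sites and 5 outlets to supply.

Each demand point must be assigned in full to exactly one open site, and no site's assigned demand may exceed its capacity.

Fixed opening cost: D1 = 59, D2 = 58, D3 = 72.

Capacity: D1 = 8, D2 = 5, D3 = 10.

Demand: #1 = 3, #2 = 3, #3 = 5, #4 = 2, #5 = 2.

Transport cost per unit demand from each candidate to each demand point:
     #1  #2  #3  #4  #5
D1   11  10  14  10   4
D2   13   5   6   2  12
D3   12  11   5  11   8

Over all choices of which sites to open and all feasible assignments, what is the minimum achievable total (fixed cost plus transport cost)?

226

Open {D2, D3}; cheapest assignment that respects the capacities:
  D2 (cap 5, load 5): #2, #4 — cost 3×5 + 2×2 = 19
  D3 (cap 10, load 10): #1, #3, #5 — cost 3×12 + 5×5 + 2×8 = 77
  Shipping 96, fixed 130 → total 226.
  Any other capacity-feasible assignment to {D2, D3} ships for at least 96.
Compare {D1, D3}: its best feasible assignment gives total 249.
Compare {D1, D2, D3}: its best feasible assignment gives total 274.
Every other set of open sites that can feasibly serve all demand totals ≥ 249 even under its best assignment. Minimum: 226.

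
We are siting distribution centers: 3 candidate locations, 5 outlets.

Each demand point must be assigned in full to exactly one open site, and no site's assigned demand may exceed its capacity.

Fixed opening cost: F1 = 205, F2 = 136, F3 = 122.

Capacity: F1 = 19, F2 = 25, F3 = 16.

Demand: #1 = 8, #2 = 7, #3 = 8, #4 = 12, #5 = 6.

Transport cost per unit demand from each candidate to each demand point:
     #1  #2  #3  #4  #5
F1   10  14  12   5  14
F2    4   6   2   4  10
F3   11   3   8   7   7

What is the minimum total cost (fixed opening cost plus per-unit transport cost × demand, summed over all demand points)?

Open {F2, F3}; cheapest assignment that respects the capacities:
  F2 (cap 25, load 25): #2, #4, #5 — cost 7×6 + 12×4 + 6×10 = 150
  F3 (cap 16, load 16): #1, #3 — cost 8×11 + 8×8 = 152
  Shipping 302, fixed 258 → total 560.
  Any other capacity-feasible assignment to {F2, F3} ships for at least 302.
Compare {F1, F2}: its best feasible assignment gives total 575.
Compare {F1, F2, F3}: its best feasible assignment gives total 634.
Every other set of open sites that can feasibly serve all demand totals ≥ 575 even under its best assignment. Minimum: 560.

560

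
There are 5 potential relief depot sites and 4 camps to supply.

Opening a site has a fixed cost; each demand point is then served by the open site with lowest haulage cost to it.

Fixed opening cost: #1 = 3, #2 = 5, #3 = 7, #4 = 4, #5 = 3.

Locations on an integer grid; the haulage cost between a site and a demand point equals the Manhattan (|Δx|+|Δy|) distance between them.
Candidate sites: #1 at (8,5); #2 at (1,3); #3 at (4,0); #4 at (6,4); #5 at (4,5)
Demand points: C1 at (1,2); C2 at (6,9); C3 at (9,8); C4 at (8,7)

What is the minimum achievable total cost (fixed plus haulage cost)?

Open {#1, #2}: assign each demand point to its cheapest open site.
  C1→#2 1, C2→#1 6, C3→#1 4, C4→#1 2
  haulage cost 13, fixed 8 → total 21.
Compare {#1, #5}: haulage cost 18 + fixed 6 = 24.
Compare {#1, #2, #4}: haulage cost 12 + fixed 12 = 24.
Compare {#1, #2, #5}: haulage cost 13 + fixed 11 = 24.
All other subsets cost ≥ 24. Minimum total cost: 21.

21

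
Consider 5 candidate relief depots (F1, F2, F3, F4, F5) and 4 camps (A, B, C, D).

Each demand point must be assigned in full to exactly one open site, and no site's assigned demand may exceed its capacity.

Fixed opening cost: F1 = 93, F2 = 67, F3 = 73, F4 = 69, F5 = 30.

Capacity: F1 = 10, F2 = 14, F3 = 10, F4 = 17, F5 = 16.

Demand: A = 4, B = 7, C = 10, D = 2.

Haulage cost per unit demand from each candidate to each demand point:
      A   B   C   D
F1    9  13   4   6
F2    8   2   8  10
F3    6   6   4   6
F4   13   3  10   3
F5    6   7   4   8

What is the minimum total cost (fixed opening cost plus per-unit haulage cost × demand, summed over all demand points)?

Open {F4, F5}; cheapest assignment that respects the capacities:
  F4 (cap 17, load 9): B, D — cost 7×3 + 2×3 = 27
  F5 (cap 16, load 14): A, C — cost 4×6 + 10×4 = 64
  Shipping 91, fixed 99 → total 190.
  Any other capacity-feasible assignment to {F4, F5} ships for at least 91.
Compare {F2, F5}: its best feasible assignment gives total 191.
Compare {F3, F5}: its best feasible assignment gives total 221.
Every other set of open sites that can feasibly serve all demand totals ≥ 191 even under its best assignment. Minimum: 190.

190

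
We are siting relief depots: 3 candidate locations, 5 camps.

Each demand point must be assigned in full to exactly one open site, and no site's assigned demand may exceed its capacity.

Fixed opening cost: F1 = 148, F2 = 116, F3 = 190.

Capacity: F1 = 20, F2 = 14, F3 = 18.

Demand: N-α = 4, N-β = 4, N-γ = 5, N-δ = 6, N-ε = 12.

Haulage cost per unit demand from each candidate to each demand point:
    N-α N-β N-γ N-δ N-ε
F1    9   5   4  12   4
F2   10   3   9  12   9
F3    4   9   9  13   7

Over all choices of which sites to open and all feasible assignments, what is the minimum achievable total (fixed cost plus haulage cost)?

Open {F1, F2}; cheapest assignment that respects the capacities:
  F1 (cap 20, load 17): N-γ, N-ε — cost 5×4 + 12×4 = 68
  F2 (cap 14, load 14): N-α, N-β, N-δ — cost 4×10 + 4×3 + 6×12 = 124
  Shipping 192, fixed 264 → total 456.
  Any other capacity-feasible assignment to {F1, F2} ships for at least 192.
Compare {F1, F3}: its best feasible assignment gives total 536.
Compare {F2, F3}: its best feasible assignment gives total 559.
Every other set of open sites that can feasibly serve all demand totals ≥ 536 even under its best assignment. Minimum: 456.

456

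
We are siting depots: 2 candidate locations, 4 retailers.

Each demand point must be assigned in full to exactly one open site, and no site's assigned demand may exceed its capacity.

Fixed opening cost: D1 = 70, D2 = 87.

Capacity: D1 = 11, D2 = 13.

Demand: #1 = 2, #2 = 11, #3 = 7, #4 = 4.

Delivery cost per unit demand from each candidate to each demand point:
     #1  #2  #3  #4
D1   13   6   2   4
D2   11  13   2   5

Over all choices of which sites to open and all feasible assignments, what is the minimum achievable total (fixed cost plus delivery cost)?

Open {D1, D2}; cheapest assignment that respects the capacities:
  D1 (cap 11, load 11): #2 — cost 11×6 = 66
  D2 (cap 13, load 13): #1, #3, #4 — cost 2×11 + 7×2 + 4×5 = 56
  Shipping 122, fixed 157 → total 279.
  Any other capacity-feasible assignment to {D1, D2} ships for at least 122.
Total demand is 24 and no other set of sites has combined capacity ≥ 24, so {D1, D2} is the only feasible choice of open sites. Minimum: 279.

279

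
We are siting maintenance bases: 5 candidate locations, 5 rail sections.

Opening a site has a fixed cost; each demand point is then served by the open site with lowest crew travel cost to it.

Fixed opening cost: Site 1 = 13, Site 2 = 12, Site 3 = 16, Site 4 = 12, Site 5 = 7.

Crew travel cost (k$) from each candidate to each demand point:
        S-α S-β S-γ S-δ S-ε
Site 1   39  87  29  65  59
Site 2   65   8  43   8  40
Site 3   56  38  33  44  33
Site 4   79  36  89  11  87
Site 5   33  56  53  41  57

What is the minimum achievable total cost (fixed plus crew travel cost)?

149

Open {Site 1, Site 2}: assign each demand point to its cheapest open site.
  S-α→Site 1 39, S-β→Site 2 8, S-γ→Site 1 29, S-δ→Site 2 8, S-ε→Site 2 40
  crew travel cost 124, fixed 25 → total 149.
Compare {Site 1, Site 2, Site 5}: crew travel cost 118 + fixed 32 = 150.
Compare {Site 2, Site 3, Site 5}: crew travel cost 115 + fixed 35 = 150.
Compare {Site 2, Site 5}: crew travel cost 132 + fixed 19 = 151.
All other subsets cost ≥ 150. Minimum total cost: 149.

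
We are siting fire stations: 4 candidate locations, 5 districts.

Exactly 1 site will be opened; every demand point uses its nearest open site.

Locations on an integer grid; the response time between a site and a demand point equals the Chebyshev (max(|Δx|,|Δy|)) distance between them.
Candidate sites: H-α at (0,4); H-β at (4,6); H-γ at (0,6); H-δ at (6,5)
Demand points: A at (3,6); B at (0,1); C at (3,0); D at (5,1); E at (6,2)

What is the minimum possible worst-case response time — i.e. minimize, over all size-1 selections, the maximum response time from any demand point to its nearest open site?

6

Open {H-α}.
  Farthest demand point is E at response time 6 (to H-α); all others are ≤ 6.
With {H-β} the worst case is 6.
With {H-γ} the worst case is 6.
No size-1 selection achieves below 6.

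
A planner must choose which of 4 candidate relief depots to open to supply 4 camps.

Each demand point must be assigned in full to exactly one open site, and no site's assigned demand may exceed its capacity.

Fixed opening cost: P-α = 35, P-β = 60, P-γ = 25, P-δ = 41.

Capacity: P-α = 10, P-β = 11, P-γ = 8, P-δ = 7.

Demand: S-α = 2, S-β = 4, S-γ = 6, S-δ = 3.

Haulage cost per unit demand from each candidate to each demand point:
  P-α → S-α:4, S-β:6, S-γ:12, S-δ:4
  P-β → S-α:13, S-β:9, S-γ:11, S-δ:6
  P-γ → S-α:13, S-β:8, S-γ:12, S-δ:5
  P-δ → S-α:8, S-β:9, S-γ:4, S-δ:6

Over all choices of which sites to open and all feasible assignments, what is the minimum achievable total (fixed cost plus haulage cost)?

144

Open {P-α, P-δ}; cheapest assignment that respects the capacities:
  P-α (cap 10, load 9): S-α, S-β, S-δ — cost 2×4 + 4×6 + 3×4 = 44
  P-δ (cap 7, load 6): S-γ — cost 6×4 = 24
  Shipping 68, fixed 76 → total 144.
  Any other capacity-feasible assignment to {P-α, P-δ} ships for at least 68.
Compare {P-α, P-γ, P-δ}: its best feasible assignment gives total 169.
Compare {P-α, P-γ}: its best feasible assignment gives total 176.
Every other set of open sites that can feasibly serve all demand totals ≥ 169 even under its best assignment. Minimum: 144.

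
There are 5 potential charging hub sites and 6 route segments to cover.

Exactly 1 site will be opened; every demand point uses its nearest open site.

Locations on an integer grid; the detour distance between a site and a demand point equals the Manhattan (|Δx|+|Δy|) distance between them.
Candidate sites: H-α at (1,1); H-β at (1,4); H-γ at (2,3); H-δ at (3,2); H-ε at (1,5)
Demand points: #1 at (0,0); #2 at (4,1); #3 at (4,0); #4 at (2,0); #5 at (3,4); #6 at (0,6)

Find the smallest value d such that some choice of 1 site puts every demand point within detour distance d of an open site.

Open {H-γ}.
  Farthest demand point is #1 at detour distance 5 (to H-γ); all others are ≤ 5.
With {H-α} the worst case is 6.
With {H-β} the worst case is 7.
No size-1 selection achieves below 5.

5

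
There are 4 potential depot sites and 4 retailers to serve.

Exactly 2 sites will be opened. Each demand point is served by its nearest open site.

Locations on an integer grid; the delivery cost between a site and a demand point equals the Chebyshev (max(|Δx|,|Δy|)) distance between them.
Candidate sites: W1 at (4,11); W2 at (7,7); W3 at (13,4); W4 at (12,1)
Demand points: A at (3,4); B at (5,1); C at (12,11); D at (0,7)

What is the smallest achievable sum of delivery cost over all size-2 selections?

Open {W1, W2}.
  A→W2 4, B→W2 6, C→W2 5, D→W1 4  ⇒ total 19.
Compare {W2, W3}: total 22.
Compare {W2, W4}: total 22.
No size-2 selection does better; minimum is 19.

19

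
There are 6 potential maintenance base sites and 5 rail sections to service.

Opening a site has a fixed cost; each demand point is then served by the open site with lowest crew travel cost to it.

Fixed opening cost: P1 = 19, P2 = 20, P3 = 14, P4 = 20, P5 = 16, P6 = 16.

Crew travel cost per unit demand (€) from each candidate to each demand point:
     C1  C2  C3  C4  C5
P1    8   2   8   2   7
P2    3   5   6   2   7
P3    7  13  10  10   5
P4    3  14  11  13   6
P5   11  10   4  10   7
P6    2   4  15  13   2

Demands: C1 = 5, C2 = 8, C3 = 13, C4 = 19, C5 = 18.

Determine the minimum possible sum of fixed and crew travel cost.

203

Open {P1, P5, P6}: assign each demand point to its cheapest open site.
  C1→P6 5×2=10, C2→P1 8×2=16, C3→P5 13×4=52, C4→P1 19×2=38, C5→P6 18×2=36
  crew travel cost 152, fixed 51 → total 203.
Compare {P1, P3, P5, P6}: crew travel cost 152 + fixed 65 = 217.
Compare {P2, P5, P6}: crew travel cost 168 + fixed 52 = 220.
Compare {P1, P2, P5, P6}: crew travel cost 152 + fixed 71 = 223.
All other subsets cost ≥ 217. Minimum total cost: 203.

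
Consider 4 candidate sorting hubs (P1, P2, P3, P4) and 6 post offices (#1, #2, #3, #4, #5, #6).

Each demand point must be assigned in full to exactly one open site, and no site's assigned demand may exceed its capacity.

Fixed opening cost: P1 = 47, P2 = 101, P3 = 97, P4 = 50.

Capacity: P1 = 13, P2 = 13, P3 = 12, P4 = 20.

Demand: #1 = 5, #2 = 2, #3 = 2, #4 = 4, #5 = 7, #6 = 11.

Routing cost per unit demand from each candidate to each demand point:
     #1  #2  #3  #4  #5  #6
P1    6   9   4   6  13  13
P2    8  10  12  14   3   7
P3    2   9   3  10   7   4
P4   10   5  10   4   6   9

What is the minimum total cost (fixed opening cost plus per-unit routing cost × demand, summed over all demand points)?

Open {P1, P4}; cheapest assignment that respects the capacities:
  P1 (cap 13, load 11): #1, #3, #4 — cost 5×6 + 2×4 + 4×6 = 62
  P4 (cap 20, load 20): #2, #5, #6 — cost 2×5 + 7×6 + 11×9 = 151
  Shipping 213, fixed 97 → total 310.
  Any other capacity-feasible assignment to {P1, P4} ships for at least 213.
Compare {P3, P4}: its best feasible assignment gives total 329.
Compare {P1, P3, P4}: its best feasible assignment gives total 344.
Every other set of open sites that can feasibly serve all demand totals ≥ 329 even under its best assignment. Minimum: 310.

310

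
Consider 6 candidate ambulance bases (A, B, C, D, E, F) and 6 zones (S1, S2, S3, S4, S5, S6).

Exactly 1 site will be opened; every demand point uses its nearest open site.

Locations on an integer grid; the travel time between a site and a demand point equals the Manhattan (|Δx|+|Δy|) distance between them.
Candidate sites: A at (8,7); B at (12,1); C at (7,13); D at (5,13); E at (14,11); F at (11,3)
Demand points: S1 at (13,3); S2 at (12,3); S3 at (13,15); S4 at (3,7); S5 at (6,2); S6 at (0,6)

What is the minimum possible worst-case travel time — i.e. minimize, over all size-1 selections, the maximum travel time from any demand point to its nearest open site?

13

Open {A}.
  Farthest demand point is S3 at travel time 13 (to A); all others are ≤ 13.
With {F} the worst case is 14.
With {C} the worst case is 16.
No size-1 selection achieves below 13.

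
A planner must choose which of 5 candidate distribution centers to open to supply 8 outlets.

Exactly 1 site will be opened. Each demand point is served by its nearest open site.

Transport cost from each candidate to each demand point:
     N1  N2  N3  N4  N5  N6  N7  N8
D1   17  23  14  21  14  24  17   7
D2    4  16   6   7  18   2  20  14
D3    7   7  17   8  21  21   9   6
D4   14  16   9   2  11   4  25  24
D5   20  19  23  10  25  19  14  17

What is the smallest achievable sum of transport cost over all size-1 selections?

87

Open {D2}.
  N1→D2 4, N2→D2 16, N3→D2 6, N4→D2 7, N5→D2 18, N6→D2 2, N7→D2 20, N8→D2 14  ⇒ total 87.
Compare {D3}: total 96.
Compare {D4}: total 105.
No size-1 selection does better; minimum is 87.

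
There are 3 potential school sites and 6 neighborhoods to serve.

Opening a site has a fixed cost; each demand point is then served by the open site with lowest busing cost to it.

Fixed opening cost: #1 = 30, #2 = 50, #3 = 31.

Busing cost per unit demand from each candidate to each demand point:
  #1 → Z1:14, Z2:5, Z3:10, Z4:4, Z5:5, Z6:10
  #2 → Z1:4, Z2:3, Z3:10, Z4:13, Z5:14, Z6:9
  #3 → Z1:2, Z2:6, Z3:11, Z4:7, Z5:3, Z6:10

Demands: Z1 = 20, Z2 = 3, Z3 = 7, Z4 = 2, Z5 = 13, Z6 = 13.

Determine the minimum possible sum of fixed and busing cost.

Open {#3}: assign each demand point to its cheapest open site.
  Z1→#3 20×2=40, Z2→#3 3×6=18, Z3→#3 7×11=77, Z4→#3 2×7=14, Z5→#3 13×3=39, Z6→#3 13×10=130
  busing cost 318, fixed 31 → total 349.
Compare {#1, #3}: busing cost 302 + fixed 61 = 363.
Compare {#2, #3}: busing cost 289 + fixed 81 = 370.
Compare {#1, #2, #3}: busing cost 283 + fixed 111 = 394.
All other subsets cost ≥ 363. Minimum total cost: 349.

349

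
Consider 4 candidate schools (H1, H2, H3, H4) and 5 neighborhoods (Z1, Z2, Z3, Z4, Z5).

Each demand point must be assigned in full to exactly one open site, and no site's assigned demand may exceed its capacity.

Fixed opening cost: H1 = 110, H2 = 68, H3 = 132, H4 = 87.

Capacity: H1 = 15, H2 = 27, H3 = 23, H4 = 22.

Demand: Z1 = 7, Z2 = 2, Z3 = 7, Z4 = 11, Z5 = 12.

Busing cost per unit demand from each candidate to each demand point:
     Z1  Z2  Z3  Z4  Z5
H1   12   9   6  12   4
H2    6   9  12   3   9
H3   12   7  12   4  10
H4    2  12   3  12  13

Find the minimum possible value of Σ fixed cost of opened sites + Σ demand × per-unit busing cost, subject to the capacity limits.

349

Open {H2, H4}; cheapest assignment that respects the capacities:
  H2 (cap 27, load 25): Z2, Z4, Z5 — cost 2×9 + 11×3 + 12×9 = 159
  H4 (cap 22, load 14): Z1, Z3 — cost 7×2 + 7×3 = 35
  Shipping 194, fixed 155 → total 349.
  Any other capacity-feasible assignment to {H2, H4} ships for at least 194.
Compare {H1, H2, H4}: its best feasible assignment gives total 399.
Compare {H1, H2}: its best feasible assignment gives total 403.
Every other set of open sites that can feasibly serve all demand totals ≥ 399 even under its best assignment. Minimum: 349.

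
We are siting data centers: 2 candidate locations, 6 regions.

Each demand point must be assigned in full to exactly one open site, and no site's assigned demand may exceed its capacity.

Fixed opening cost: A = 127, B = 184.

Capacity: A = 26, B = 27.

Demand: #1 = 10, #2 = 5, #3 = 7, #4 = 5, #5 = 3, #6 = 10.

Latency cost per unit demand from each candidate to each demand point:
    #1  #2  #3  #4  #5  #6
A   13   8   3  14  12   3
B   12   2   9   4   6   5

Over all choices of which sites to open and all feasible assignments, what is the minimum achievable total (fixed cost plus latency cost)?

530

Open {A, B}; cheapest assignment that respects the capacities:
  A (cap 26, load 17): #3, #6 — cost 7×3 + 10×3 = 51
  B (cap 27, load 23): #1, #2, #4, #5 — cost 10×12 + 5×2 + 5×4 + 3×6 = 168
  Shipping 219, fixed 311 → total 530.
  Any other capacity-feasible assignment to {A, B} ships for at least 219.
Total demand is 40 and no other set of sites has combined capacity ≥ 40, so {A, B} is the only feasible choice of open sites. Minimum: 530.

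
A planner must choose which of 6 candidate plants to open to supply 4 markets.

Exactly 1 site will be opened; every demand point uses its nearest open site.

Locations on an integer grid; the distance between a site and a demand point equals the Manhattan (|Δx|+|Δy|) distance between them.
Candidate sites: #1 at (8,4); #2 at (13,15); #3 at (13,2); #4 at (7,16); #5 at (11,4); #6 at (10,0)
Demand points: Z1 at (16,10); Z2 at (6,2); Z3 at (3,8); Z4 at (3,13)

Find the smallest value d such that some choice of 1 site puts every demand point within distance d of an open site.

Open {#1}.
  Farthest demand point is Z1 at distance 14 (to #1); all others are ≤ 14.
With {#4} the worst case is 15.
With {#5} the worst case is 17.
No size-1 selection achieves below 14.

14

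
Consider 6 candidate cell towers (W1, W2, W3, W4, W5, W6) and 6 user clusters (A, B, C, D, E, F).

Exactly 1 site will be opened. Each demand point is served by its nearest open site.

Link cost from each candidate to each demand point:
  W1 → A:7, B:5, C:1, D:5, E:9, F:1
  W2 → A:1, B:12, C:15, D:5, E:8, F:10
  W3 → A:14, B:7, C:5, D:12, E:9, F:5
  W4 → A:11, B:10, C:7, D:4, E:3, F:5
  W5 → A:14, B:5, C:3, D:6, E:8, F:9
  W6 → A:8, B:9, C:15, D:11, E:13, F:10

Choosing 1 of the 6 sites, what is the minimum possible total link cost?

Open {W1}.
  A→W1 7, B→W1 5, C→W1 1, D→W1 5, E→W1 9, F→W1 1  ⇒ total 28.
Compare {W4}: total 40.
Compare {W5}: total 45.
No size-1 selection does better; minimum is 28.

28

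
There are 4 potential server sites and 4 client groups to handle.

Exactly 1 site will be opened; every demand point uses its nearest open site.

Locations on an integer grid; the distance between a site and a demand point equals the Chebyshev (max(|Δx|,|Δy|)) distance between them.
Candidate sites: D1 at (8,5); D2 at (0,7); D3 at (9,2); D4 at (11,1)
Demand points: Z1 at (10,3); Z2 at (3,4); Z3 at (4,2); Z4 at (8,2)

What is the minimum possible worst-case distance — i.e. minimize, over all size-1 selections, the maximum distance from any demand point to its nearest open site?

5

Open {D1}.
  Farthest demand point is Z2 at distance 5 (to D1); all others are ≤ 5.
With {D3} the worst case is 6.
With {D4} the worst case is 8.
No size-1 selection achieves below 5.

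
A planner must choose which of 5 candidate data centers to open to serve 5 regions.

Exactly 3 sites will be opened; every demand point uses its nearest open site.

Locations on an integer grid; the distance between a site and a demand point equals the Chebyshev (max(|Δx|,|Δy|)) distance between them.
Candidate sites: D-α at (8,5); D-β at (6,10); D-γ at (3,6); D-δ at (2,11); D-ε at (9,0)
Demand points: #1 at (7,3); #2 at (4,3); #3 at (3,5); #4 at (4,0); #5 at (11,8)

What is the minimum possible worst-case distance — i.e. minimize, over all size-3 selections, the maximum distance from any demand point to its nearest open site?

Open {D-α, D-β, D-γ}.
  Farthest demand point is #4 at distance 5 (to D-α); all others are ≤ 5.
With {D-α, D-β, D-δ} the worst case is 5.
With {D-α, D-β, D-ε} the worst case is 5.
No size-3 selection achieves below 5.

5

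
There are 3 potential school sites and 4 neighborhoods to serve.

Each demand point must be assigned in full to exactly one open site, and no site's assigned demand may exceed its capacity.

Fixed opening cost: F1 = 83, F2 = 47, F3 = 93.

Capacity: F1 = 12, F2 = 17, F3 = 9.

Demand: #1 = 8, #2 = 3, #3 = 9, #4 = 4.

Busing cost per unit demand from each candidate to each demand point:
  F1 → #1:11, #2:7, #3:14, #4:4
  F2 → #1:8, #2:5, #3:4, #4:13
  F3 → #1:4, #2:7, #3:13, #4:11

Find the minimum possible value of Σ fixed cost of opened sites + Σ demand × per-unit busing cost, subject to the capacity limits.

Open {F1, F2}; cheapest assignment that respects the capacities:
  F1 (cap 12, load 7): #2, #4 — cost 3×7 + 4×4 = 37
  F2 (cap 17, load 17): #1, #3 — cost 8×8 + 9×4 = 100
  Shipping 137, fixed 130 → total 267.
  Any other capacity-feasible assignment to {F1, F2} ships for at least 137.
Compare {F2, F3}: its best feasible assignment gives total 275.
Compare {F1, F2, F3}: its best feasible assignment gives total 322.
Every other set of open sites that can feasibly serve all demand totals ≥ 275 even under its best assignment. Minimum: 267.

267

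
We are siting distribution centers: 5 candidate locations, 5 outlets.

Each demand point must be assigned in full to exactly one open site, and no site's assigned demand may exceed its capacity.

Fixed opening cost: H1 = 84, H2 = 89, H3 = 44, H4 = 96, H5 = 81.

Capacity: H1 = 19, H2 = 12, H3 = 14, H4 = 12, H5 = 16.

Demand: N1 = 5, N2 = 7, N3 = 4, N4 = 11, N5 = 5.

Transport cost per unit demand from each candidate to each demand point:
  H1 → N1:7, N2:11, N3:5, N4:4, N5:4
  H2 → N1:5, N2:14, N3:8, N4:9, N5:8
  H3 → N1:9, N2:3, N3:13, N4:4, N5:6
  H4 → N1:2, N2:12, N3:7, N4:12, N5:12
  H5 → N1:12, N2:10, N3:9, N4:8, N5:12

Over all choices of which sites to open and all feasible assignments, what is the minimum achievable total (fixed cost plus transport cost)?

347

Open {H1, H3, H4}; cheapest assignment that respects the capacities:
  H1 (cap 19, load 16): N4, N5 — cost 11×4 + 5×4 = 64
  H3 (cap 14, load 7): N2 — cost 7×3 = 21
  H4 (cap 12, load 9): N1, N3 — cost 5×2 + 4×7 = 38
  Shipping 123, fixed 224 → total 347.
  Any other capacity-feasible assignment to {H1, H3, H4} ships for at least 123.
Compare {H1, H2, H3}: its best feasible assignment gives total 357.
Compare {H1, H3, H5}: its best feasible assignment gives total 375.
Every other set of open sites that can feasibly serve all demand totals ≥ 357 even under its best assignment. Minimum: 347.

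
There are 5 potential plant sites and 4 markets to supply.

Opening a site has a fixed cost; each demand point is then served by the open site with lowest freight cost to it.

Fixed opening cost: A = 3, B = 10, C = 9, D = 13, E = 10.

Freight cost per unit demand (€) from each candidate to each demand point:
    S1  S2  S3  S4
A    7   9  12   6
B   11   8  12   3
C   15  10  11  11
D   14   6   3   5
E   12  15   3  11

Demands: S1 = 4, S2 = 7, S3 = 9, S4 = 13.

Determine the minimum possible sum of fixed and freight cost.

Open {A, B, D}: assign each demand point to its cheapest open site.
  S1→A 4×7=28, S2→D 7×6=42, S3→D 9×3=27, S4→B 13×3=39
  freight cost 136, fixed 26 → total 162.
Compare {A, B, C, D}: freight cost 136 + fixed 35 = 171.
Compare {A, B, D, E}: freight cost 136 + fixed 36 = 172.
Compare {A, B, E}: freight cost 150 + fixed 23 = 173.
All other subsets cost ≥ 171. Minimum total cost: 162.

162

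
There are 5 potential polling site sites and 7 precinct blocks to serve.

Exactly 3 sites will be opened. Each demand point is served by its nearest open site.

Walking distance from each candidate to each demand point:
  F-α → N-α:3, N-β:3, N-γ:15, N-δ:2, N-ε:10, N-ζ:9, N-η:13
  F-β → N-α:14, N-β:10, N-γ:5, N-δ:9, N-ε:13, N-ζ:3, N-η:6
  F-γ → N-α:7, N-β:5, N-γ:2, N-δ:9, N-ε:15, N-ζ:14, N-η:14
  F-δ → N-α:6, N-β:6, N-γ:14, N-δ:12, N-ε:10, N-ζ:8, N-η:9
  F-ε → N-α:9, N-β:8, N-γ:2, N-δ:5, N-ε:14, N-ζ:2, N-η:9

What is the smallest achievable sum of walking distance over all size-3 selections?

Open {F-α, F-β, F-ε}.
  N-α→F-α 3, N-β→F-α 3, N-γ→F-ε 2, N-δ→F-α 2, N-ε→F-α 10, N-ζ→F-ε 2, N-η→F-β 6  ⇒ total 28.
Compare {F-α, F-β, F-γ}: total 29.
Compare {F-α, F-γ, F-ε}: total 31.
No size-3 selection does better; minimum is 28.

28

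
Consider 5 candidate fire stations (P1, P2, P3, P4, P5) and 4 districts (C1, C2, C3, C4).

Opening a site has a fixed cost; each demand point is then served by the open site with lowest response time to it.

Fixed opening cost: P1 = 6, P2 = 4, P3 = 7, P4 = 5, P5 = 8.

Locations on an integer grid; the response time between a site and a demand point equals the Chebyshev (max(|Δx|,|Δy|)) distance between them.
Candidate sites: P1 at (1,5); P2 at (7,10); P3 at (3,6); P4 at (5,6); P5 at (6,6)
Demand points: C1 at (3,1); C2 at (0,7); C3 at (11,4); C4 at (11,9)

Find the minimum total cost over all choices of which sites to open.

Open {P1, P2}: assign each demand point to its cheapest open site.
  C1→P1 4, C2→P1 2, C3→P2 6, C4→P2 4
  response time 16, fixed 10 → total 26.
Compare {P4}: response time 22 + fixed 5 = 27.
Compare {P5}: response time 21 + fixed 8 = 29.
Compare {P1, P4}: response time 18 + fixed 11 = 29.
All other subsets cost ≥ 27. Minimum total cost: 26.

26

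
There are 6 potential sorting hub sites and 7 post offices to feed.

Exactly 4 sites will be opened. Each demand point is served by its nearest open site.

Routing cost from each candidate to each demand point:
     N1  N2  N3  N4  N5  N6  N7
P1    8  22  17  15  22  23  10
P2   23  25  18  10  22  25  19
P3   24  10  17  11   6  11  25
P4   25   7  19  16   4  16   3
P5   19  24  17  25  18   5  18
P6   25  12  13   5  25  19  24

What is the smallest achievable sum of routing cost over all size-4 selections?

45

Open {P1, P4, P5, P6}.
  N1→P1 8, N2→P4 7, N3→P6 13, N4→P6 5, N5→P4 4, N6→P5 5, N7→P4 3  ⇒ total 45.
Compare {P1, P3, P4, P6}: total 51.
Compare {P1, P2, P4, P5}: total 54.
No size-4 selection does better; minimum is 45.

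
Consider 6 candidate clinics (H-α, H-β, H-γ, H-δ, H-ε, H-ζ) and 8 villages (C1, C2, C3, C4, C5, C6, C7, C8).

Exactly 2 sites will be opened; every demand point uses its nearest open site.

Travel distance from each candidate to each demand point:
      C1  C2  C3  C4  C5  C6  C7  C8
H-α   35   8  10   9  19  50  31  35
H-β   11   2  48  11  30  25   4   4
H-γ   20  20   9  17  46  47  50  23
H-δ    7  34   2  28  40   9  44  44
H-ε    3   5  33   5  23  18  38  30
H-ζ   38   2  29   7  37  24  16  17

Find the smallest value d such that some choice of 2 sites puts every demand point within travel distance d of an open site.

25

Open {H-α, H-β}.
  Farthest demand point is C6 at travel distance 25 (to H-β); all others are ≤ 25.
With {H-ε, H-ζ} the worst case is 29.
With {H-β, H-γ} the worst case is 30.
No size-2 selection achieves below 25.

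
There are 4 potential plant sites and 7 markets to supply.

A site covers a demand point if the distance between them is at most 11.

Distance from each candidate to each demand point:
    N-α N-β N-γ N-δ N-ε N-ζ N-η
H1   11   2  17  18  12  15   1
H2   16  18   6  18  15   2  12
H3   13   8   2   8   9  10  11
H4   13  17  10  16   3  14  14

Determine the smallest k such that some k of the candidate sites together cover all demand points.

2

Coverage sets (demand points within 11 of each site):
  H1: {N-α, N-β, N-η}
  H2: {N-γ, N-ζ}
  H3: {N-β, N-γ, N-δ, N-ε, N-ζ, N-η}
  H4: {N-γ, N-ε}
No single site covers all 7 demand points.
But {H1, H3} covers everything, so the minimum is 2.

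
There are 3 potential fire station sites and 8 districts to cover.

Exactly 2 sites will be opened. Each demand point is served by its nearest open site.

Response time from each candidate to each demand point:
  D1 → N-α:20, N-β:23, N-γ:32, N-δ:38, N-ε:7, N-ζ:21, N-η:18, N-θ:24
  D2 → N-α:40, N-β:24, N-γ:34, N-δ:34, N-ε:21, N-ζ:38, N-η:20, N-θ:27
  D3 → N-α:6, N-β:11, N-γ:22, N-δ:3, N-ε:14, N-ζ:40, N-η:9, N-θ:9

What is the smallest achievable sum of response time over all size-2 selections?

Open {D1, D3}.
  N-α→D3 6, N-β→D3 11, N-γ→D3 22, N-δ→D3 3, N-ε→D1 7, N-ζ→D1 21, N-η→D3 9, N-θ→D3 9  ⇒ total 88.
Compare {D2, D3}: total 112.
Compare {D1, D2}: total 179.

88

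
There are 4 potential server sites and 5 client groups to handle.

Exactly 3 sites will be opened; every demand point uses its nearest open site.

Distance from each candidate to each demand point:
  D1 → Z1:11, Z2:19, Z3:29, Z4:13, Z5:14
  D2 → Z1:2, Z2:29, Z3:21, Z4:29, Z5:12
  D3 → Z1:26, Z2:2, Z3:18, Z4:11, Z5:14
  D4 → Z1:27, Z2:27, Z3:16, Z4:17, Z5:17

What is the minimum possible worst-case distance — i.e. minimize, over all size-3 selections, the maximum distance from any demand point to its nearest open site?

Open {D1, D3, D4}.
  Farthest demand point is Z3 at distance 16 (to D4); all others are ≤ 16.
With {D2, D3, D4} the worst case is 16.
With {D1, D2, D3} the worst case is 18.
No size-3 selection achieves below 16.

16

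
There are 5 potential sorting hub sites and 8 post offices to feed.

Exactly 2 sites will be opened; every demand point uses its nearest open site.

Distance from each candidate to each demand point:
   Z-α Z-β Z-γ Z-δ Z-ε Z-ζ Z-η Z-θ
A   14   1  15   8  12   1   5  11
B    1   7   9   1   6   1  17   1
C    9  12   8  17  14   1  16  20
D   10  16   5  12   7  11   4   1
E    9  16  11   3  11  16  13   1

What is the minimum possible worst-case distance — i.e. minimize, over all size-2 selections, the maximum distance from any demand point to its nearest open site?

7

Open {B, D}.
  Farthest demand point is Z-β at distance 7 (to B); all others are ≤ 7.
With {A, B} the worst case is 9.
With {A, D} the worst case is 10.
No size-2 selection achieves below 7.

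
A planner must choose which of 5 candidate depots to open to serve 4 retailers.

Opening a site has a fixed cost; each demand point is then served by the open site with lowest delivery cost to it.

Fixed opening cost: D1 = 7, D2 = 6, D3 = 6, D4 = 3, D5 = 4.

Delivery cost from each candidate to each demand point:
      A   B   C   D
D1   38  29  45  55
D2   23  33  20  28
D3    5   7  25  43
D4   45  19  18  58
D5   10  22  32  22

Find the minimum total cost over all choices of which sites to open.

65

Open {D3, D4, D5}: assign each demand point to its cheapest open site.
  A→D3 5, B→D3 7, C→D4 18, D→D5 22
  delivery cost 52, fixed 13 → total 65.
Compare {D3, D5}: delivery cost 59 + fixed 10 = 69.
Compare {D2, D3, D5}: delivery cost 54 + fixed 16 = 70.
Compare {D2, D3, D4, D5}: delivery cost 52 + fixed 19 = 71.
All other subsets cost ≥ 69. Minimum total cost: 65.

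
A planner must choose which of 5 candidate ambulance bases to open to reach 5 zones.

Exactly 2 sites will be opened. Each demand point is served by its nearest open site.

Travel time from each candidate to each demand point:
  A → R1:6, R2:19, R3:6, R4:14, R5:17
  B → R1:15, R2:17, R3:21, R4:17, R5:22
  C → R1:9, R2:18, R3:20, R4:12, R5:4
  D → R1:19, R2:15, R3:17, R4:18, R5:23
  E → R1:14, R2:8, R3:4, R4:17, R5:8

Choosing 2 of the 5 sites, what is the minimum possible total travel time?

37

Open {C, E}.
  R1→C 9, R2→E 8, R3→E 4, R4→C 12, R5→C 4  ⇒ total 37.
Compare {A, E}: total 40.
Compare {A, C}: total 46.
No size-2 selection does better; minimum is 37.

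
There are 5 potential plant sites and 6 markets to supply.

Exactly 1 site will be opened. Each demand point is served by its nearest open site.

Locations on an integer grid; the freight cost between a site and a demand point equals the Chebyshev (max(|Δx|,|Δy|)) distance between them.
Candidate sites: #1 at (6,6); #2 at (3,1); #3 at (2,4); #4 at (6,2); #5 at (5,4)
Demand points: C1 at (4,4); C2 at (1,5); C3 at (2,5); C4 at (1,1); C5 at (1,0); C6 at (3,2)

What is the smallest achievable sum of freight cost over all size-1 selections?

13

Open {#3}.
  C1→#3 2, C2→#3 1, C3→#3 1, C4→#3 3, C5→#3 4, C6→#3 2  ⇒ total 13.
Compare {#2}: total 16.
Compare {#5}: total 18.
No size-1 selection does better; minimum is 13.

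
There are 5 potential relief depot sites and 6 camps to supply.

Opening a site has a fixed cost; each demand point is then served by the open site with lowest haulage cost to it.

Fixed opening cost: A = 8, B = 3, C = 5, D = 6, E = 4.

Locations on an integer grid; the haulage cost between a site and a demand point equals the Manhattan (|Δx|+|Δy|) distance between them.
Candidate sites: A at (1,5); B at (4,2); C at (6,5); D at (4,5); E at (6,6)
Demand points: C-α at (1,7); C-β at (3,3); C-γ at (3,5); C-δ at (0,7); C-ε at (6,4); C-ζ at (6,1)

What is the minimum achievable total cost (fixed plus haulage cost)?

Open {A, B}: assign each demand point to its cheapest open site.
  C-α→A 2, C-β→B 2, C-γ→A 2, C-δ→A 3, C-ε→B 4, C-ζ→B 3
  haulage cost 16, fixed 11 → total 27.
Compare {A, C}: haulage cost 16 + fixed 13 = 29.
Compare {B, D}: haulage cost 20 + fixed 9 = 29.
Compare {A, B, C}: haulage cost 13 + fixed 16 = 29.
All other subsets cost ≥ 29. Minimum total cost: 27.

27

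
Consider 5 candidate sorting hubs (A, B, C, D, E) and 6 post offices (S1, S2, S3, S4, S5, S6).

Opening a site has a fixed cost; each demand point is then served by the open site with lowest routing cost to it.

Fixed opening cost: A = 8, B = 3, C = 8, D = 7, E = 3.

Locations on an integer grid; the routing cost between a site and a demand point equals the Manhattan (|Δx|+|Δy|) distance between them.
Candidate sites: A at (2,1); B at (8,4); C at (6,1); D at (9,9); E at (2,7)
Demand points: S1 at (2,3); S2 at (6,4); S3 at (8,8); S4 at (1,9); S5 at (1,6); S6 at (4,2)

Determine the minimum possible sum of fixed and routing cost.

27

Open {B, E}: assign each demand point to its cheapest open site.
  S1→E 4, S2→B 2, S3→B 4, S4→E 3, S5→E 2, S6→B 6
  routing cost 21, fixed 6 → total 27.
Compare {A, B, E}: routing cost 16 + fixed 14 = 30.
Compare {B, C, E}: routing cost 18 + fixed 14 = 32.
Compare {B, D, E}: routing cost 19 + fixed 13 = 32.
All other subsets cost ≥ 30. Minimum total cost: 27.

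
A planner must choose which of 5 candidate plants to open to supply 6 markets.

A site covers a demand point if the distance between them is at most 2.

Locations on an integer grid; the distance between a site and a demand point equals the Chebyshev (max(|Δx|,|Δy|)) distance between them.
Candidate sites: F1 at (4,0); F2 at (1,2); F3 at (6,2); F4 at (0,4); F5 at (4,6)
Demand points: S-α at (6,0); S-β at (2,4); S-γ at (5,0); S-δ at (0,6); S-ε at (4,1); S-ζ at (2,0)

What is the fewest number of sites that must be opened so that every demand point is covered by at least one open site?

2

Coverage sets (demand points within 2 of each site):
  F1: {S-α, S-γ, S-ε, S-ζ}
  F2: {S-β, S-ζ}
  F3: {S-α, S-γ, S-ε}
  F4: {S-β, S-δ}
  F5: {S-β}
No single site covers all 6 demand points.
But {F1, F4} covers everything, so the minimum is 2.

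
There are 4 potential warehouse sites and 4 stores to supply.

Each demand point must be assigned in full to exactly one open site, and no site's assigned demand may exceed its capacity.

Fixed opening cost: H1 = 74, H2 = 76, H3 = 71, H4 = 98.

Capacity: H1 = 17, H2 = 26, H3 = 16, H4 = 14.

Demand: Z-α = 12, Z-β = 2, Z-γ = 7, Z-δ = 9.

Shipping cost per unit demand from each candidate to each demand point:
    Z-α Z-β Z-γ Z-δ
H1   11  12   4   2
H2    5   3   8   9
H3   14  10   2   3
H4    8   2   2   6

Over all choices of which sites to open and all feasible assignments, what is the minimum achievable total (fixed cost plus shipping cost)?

254

Open {H2, H3}; cheapest assignment that respects the capacities:
  H2 (cap 26, load 14): Z-α, Z-β — cost 12×5 + 2×3 = 66
  H3 (cap 16, load 16): Z-γ, Z-δ — cost 7×2 + 9×3 = 41
  Shipping 107, fixed 147 → total 254.
  Any other capacity-feasible assignment to {H2, H3} ships for at least 107.
Compare {H1, H2}: its best feasible assignment gives total 262.
Compare {H3, H4}: its best feasible assignment gives total 310.
Every other set of open sites that can feasibly serve all demand totals ≥ 262 even under its best assignment. Minimum: 254.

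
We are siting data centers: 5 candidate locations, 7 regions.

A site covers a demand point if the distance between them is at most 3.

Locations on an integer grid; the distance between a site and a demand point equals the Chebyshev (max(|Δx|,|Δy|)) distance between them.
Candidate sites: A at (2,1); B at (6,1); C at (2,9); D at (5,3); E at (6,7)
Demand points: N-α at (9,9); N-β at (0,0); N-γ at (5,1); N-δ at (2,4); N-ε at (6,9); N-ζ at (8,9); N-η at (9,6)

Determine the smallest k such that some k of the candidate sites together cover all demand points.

Coverage sets (demand points within 3 of each site):
  A: {N-β, N-γ, N-δ}
  B: {N-γ}
  C: {}
  D: {N-γ, N-δ}
  E: {N-α, N-ε, N-ζ, N-η}
No single site covers all 7 demand points.
But {A, E} covers everything, so the minimum is 2.

2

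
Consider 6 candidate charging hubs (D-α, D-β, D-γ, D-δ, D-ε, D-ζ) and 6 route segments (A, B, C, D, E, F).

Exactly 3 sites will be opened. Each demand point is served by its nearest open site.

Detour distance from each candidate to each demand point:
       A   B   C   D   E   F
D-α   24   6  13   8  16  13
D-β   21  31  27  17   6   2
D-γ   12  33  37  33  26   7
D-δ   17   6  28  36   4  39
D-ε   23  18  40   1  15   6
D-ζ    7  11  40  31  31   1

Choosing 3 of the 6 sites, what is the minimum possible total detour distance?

Open {D-α, D-δ, D-ζ}.
  A→D-ζ 7, B→D-α 6, C→D-α 13, D→D-α 8, E→D-δ 4, F→D-ζ 1  ⇒ total 39.
Compare {D-α, D-β, D-ζ}: total 41.
Compare {D-α, D-ε, D-ζ}: total 43.
No size-3 selection does better; minimum is 39.

39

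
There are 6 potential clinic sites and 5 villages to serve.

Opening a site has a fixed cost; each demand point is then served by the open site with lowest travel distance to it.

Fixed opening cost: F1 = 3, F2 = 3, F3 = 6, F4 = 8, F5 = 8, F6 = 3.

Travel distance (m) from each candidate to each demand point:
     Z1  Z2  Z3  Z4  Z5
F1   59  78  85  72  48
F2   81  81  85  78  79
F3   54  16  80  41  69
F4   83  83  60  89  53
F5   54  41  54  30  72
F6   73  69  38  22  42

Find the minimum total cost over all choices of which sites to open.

Open {F3, F6}: assign each demand point to its cheapest open site.
  Z1→F3 54, Z2→F3 16, Z3→F6 38, Z4→F6 22, Z5→F6 42
  travel distance 172, fixed 9 → total 181.
Compare {F1, F3, F6}: travel distance 172 + fixed 12 = 184.
Compare {F2, F3, F6}: travel distance 172 + fixed 12 = 184.
Compare {F1, F2, F3, F6}: travel distance 172 + fixed 15 = 187.
All other subsets cost ≥ 184. Minimum total cost: 181.

181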